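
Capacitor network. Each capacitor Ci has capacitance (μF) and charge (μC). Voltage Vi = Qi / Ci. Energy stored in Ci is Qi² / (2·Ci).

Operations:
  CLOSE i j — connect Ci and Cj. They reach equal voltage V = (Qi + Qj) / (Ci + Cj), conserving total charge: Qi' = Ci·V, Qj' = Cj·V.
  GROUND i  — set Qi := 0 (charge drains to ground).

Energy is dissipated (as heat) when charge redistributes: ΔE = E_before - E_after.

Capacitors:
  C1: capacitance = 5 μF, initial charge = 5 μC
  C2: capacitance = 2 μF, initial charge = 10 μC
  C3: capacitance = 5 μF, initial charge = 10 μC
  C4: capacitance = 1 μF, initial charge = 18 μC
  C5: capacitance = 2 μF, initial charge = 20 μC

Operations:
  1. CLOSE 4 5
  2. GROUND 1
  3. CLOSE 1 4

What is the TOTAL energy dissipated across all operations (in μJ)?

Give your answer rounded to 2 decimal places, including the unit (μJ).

Answer: 90.69 μJ

Derivation:
Initial: C1(5μF, Q=5μC, V=1.00V), C2(2μF, Q=10μC, V=5.00V), C3(5μF, Q=10μC, V=2.00V), C4(1μF, Q=18μC, V=18.00V), C5(2μF, Q=20μC, V=10.00V)
Op 1: CLOSE 4-5: Q_total=38.00, C_total=3.00, V=12.67; Q4=12.67, Q5=25.33; dissipated=21.333
Op 2: GROUND 1: Q1=0; energy lost=2.500
Op 3: CLOSE 1-4: Q_total=12.67, C_total=6.00, V=2.11; Q1=10.56, Q4=2.11; dissipated=66.852
Total dissipated: 90.685 μJ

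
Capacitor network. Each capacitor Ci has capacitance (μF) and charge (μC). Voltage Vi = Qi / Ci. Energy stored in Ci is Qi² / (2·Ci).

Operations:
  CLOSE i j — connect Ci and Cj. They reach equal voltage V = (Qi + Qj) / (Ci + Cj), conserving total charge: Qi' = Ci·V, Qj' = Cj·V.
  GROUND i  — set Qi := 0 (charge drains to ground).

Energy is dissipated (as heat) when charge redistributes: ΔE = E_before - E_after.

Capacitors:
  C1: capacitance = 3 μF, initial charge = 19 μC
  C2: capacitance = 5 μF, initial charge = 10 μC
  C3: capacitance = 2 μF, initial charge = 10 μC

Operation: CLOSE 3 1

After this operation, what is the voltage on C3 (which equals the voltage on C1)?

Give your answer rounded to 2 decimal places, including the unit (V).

Initial: C1(3μF, Q=19μC, V=6.33V), C2(5μF, Q=10μC, V=2.00V), C3(2μF, Q=10μC, V=5.00V)
Op 1: CLOSE 3-1: Q_total=29.00, C_total=5.00, V=5.80; Q3=11.60, Q1=17.40; dissipated=1.067

Answer: 5.80 V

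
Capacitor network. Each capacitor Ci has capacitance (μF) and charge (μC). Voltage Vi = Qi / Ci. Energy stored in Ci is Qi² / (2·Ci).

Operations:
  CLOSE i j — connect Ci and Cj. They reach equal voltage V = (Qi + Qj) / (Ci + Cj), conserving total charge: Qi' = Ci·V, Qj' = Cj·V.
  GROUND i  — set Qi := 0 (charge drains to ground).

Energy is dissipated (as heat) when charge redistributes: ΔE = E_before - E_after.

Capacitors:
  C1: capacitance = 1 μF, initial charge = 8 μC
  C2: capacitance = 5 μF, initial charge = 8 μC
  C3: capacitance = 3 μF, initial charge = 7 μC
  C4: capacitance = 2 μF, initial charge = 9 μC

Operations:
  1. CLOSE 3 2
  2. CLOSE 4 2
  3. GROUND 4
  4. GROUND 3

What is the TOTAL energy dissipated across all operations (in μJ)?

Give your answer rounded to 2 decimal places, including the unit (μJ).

Initial: C1(1μF, Q=8μC, V=8.00V), C2(5μF, Q=8μC, V=1.60V), C3(3μF, Q=7μC, V=2.33V), C4(2μF, Q=9μC, V=4.50V)
Op 1: CLOSE 3-2: Q_total=15.00, C_total=8.00, V=1.88; Q3=5.62, Q2=9.38; dissipated=0.504
Op 2: CLOSE 4-2: Q_total=18.38, C_total=7.00, V=2.62; Q4=5.25, Q2=13.12; dissipated=4.922
Op 3: GROUND 4: Q4=0; energy lost=6.891
Op 4: GROUND 3: Q3=0; energy lost=5.273
Total dissipated: 17.590 μJ

Answer: 17.59 μJ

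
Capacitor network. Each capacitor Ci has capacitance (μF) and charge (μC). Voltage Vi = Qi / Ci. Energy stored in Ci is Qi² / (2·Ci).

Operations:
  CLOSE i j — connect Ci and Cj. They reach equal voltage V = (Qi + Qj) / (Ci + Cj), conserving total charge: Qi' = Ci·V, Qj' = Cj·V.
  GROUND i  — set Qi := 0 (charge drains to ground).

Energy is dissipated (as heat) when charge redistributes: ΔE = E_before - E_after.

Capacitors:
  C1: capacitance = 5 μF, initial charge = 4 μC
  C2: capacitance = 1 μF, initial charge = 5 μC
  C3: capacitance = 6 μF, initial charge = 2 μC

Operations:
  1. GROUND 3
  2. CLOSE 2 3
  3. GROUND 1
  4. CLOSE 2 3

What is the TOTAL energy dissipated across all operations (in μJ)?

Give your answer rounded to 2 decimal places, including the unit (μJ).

Initial: C1(5μF, Q=4μC, V=0.80V), C2(1μF, Q=5μC, V=5.00V), C3(6μF, Q=2μC, V=0.33V)
Op 1: GROUND 3: Q3=0; energy lost=0.333
Op 2: CLOSE 2-3: Q_total=5.00, C_total=7.00, V=0.71; Q2=0.71, Q3=4.29; dissipated=10.714
Op 3: GROUND 1: Q1=0; energy lost=1.600
Op 4: CLOSE 2-3: Q_total=5.00, C_total=7.00, V=0.71; Q2=0.71, Q3=4.29; dissipated=0.000
Total dissipated: 12.648 μJ

Answer: 12.65 μJ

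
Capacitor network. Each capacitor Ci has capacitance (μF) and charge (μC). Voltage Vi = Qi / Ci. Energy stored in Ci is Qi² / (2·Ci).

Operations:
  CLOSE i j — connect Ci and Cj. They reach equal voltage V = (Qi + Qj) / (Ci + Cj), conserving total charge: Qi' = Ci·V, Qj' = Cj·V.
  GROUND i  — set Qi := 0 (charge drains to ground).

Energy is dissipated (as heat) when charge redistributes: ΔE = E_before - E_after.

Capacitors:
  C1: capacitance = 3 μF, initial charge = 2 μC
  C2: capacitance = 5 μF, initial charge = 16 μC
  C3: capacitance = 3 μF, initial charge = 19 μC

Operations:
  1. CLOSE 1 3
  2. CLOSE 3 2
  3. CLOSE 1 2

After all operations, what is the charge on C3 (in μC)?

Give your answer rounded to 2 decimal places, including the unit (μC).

Initial: C1(3μF, Q=2μC, V=0.67V), C2(5μF, Q=16μC, V=3.20V), C3(3μF, Q=19μC, V=6.33V)
Op 1: CLOSE 1-3: Q_total=21.00, C_total=6.00, V=3.50; Q1=10.50, Q3=10.50; dissipated=24.083
Op 2: CLOSE 3-2: Q_total=26.50, C_total=8.00, V=3.31; Q3=9.94, Q2=16.56; dissipated=0.084
Op 3: CLOSE 1-2: Q_total=27.06, C_total=8.00, V=3.38; Q1=10.15, Q2=16.91; dissipated=0.033
Final charges: Q1=10.15, Q2=16.91, Q3=9.94

Answer: 9.94 μC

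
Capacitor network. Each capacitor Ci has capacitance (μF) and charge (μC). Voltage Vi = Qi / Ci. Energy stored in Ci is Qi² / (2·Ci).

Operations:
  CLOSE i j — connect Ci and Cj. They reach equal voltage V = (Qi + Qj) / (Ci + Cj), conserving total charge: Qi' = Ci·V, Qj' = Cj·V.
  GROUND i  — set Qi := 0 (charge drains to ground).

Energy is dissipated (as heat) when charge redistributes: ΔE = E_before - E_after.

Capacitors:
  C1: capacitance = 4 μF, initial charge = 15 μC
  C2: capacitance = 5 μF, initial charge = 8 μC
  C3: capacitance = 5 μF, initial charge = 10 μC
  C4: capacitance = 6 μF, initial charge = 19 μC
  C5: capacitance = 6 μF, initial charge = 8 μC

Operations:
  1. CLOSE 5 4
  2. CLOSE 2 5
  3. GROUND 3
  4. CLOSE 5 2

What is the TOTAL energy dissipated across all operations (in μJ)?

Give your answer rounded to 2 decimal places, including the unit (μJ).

Initial: C1(4μF, Q=15μC, V=3.75V), C2(5μF, Q=8μC, V=1.60V), C3(5μF, Q=10μC, V=2.00V), C4(6μF, Q=19μC, V=3.17V), C5(6μF, Q=8μC, V=1.33V)
Op 1: CLOSE 5-4: Q_total=27.00, C_total=12.00, V=2.25; Q5=13.50, Q4=13.50; dissipated=5.042
Op 2: CLOSE 2-5: Q_total=21.50, C_total=11.00, V=1.95; Q2=9.77, Q5=11.73; dissipated=0.576
Op 3: GROUND 3: Q3=0; energy lost=10.000
Op 4: CLOSE 5-2: Q_total=21.50, C_total=11.00, V=1.95; Q5=11.73, Q2=9.77; dissipated=0.000
Total dissipated: 15.618 μJ

Answer: 15.62 μJ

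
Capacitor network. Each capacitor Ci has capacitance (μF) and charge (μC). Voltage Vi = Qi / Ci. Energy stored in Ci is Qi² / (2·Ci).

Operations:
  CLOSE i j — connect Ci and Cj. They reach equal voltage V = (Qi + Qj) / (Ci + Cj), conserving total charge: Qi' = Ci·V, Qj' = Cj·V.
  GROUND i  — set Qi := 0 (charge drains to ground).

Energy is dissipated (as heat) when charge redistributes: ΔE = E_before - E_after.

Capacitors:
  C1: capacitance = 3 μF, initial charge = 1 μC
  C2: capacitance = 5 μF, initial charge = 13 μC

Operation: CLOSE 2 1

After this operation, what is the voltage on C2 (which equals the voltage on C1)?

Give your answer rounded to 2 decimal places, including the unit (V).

Answer: 1.75 V

Derivation:
Initial: C1(3μF, Q=1μC, V=0.33V), C2(5μF, Q=13μC, V=2.60V)
Op 1: CLOSE 2-1: Q_total=14.00, C_total=8.00, V=1.75; Q2=8.75, Q1=5.25; dissipated=4.817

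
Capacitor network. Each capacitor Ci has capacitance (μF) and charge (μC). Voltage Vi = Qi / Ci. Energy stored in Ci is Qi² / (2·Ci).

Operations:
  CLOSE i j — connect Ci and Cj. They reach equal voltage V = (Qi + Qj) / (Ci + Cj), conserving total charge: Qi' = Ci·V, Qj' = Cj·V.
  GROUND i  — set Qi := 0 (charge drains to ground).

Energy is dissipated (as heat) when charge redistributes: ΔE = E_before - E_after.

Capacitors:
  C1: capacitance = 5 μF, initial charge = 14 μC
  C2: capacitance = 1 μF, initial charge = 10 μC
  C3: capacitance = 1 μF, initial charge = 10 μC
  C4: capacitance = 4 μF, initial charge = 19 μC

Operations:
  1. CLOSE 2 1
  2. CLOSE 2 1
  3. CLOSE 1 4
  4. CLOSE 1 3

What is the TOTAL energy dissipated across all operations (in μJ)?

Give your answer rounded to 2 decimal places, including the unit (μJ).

Answer: 35.60 μJ

Derivation:
Initial: C1(5μF, Q=14μC, V=2.80V), C2(1μF, Q=10μC, V=10.00V), C3(1μF, Q=10μC, V=10.00V), C4(4μF, Q=19μC, V=4.75V)
Op 1: CLOSE 2-1: Q_total=24.00, C_total=6.00, V=4.00; Q2=4.00, Q1=20.00; dissipated=21.600
Op 2: CLOSE 2-1: Q_total=24.00, C_total=6.00, V=4.00; Q2=4.00, Q1=20.00; dissipated=0.000
Op 3: CLOSE 1-4: Q_total=39.00, C_total=9.00, V=4.33; Q1=21.67, Q4=17.33; dissipated=0.625
Op 4: CLOSE 1-3: Q_total=31.67, C_total=6.00, V=5.28; Q1=26.39, Q3=5.28; dissipated=13.380
Total dissipated: 35.605 μJ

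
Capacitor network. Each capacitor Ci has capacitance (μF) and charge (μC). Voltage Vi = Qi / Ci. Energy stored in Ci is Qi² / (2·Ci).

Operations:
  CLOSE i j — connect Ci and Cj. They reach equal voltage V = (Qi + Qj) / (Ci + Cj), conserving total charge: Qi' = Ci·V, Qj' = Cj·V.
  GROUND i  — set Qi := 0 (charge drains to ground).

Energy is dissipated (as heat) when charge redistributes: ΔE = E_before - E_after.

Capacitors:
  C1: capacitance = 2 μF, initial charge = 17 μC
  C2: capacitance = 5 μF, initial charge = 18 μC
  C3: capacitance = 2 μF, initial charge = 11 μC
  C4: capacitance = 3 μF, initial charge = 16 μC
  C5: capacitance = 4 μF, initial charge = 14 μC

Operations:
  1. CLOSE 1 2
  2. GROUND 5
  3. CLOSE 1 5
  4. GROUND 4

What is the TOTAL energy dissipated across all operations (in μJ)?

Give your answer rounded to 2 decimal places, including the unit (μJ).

Answer: 100.98 μJ

Derivation:
Initial: C1(2μF, Q=17μC, V=8.50V), C2(5μF, Q=18μC, V=3.60V), C3(2μF, Q=11μC, V=5.50V), C4(3μF, Q=16μC, V=5.33V), C5(4μF, Q=14μC, V=3.50V)
Op 1: CLOSE 1-2: Q_total=35.00, C_total=7.00, V=5.00; Q1=10.00, Q2=25.00; dissipated=17.150
Op 2: GROUND 5: Q5=0; energy lost=24.500
Op 3: CLOSE 1-5: Q_total=10.00, C_total=6.00, V=1.67; Q1=3.33, Q5=6.67; dissipated=16.667
Op 4: GROUND 4: Q4=0; energy lost=42.667
Total dissipated: 100.983 μJ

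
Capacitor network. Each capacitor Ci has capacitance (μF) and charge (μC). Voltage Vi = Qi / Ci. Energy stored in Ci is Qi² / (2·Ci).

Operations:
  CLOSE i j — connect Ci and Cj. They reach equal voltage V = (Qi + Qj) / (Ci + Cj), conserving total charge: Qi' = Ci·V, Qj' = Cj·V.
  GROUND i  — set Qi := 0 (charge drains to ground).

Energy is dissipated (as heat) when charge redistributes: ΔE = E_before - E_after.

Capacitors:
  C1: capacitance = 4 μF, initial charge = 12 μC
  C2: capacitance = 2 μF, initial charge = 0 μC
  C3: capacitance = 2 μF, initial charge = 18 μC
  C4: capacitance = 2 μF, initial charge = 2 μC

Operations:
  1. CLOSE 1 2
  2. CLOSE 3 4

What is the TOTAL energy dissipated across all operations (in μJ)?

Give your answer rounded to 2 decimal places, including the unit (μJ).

Initial: C1(4μF, Q=12μC, V=3.00V), C2(2μF, Q=0μC, V=0.00V), C3(2μF, Q=18μC, V=9.00V), C4(2μF, Q=2μC, V=1.00V)
Op 1: CLOSE 1-2: Q_total=12.00, C_total=6.00, V=2.00; Q1=8.00, Q2=4.00; dissipated=6.000
Op 2: CLOSE 3-4: Q_total=20.00, C_total=4.00, V=5.00; Q3=10.00, Q4=10.00; dissipated=32.000
Total dissipated: 38.000 μJ

Answer: 38.00 μJ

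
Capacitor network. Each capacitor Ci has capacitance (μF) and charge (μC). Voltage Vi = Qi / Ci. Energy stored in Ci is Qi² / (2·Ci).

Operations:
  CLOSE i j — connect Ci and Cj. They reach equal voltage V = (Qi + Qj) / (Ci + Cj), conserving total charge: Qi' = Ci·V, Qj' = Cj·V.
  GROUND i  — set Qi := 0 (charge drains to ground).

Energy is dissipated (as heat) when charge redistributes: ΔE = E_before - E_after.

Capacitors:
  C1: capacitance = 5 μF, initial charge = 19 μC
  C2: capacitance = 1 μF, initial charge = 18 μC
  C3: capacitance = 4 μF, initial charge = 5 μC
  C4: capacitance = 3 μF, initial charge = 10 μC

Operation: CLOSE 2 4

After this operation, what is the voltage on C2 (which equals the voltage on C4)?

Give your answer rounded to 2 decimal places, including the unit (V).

Answer: 7.00 V

Derivation:
Initial: C1(5μF, Q=19μC, V=3.80V), C2(1μF, Q=18μC, V=18.00V), C3(4μF, Q=5μC, V=1.25V), C4(3μF, Q=10μC, V=3.33V)
Op 1: CLOSE 2-4: Q_total=28.00, C_total=4.00, V=7.00; Q2=7.00, Q4=21.00; dissipated=80.667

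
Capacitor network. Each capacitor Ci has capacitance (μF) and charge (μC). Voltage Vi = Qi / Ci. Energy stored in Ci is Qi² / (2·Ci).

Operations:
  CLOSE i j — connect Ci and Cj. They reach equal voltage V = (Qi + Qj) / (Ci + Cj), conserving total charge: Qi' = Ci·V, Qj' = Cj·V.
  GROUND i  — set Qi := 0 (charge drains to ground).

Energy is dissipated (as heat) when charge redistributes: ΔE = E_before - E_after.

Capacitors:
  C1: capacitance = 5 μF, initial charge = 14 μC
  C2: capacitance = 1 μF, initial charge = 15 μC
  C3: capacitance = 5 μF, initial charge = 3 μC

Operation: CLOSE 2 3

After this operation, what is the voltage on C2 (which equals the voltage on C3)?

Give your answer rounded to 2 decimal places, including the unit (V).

Initial: C1(5μF, Q=14μC, V=2.80V), C2(1μF, Q=15μC, V=15.00V), C3(5μF, Q=3μC, V=0.60V)
Op 1: CLOSE 2-3: Q_total=18.00, C_total=6.00, V=3.00; Q2=3.00, Q3=15.00; dissipated=86.400

Answer: 3.00 V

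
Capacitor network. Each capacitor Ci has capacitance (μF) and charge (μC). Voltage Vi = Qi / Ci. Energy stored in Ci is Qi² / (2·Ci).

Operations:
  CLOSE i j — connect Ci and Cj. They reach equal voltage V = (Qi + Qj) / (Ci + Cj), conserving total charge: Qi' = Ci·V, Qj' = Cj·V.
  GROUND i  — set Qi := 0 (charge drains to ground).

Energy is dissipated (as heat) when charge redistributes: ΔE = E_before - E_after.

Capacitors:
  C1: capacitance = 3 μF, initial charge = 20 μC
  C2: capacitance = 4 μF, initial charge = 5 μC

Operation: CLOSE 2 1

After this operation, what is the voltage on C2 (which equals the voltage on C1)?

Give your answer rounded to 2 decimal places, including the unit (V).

Initial: C1(3μF, Q=20μC, V=6.67V), C2(4μF, Q=5μC, V=1.25V)
Op 1: CLOSE 2-1: Q_total=25.00, C_total=7.00, V=3.57; Q2=14.29, Q1=10.71; dissipated=25.149

Answer: 3.57 V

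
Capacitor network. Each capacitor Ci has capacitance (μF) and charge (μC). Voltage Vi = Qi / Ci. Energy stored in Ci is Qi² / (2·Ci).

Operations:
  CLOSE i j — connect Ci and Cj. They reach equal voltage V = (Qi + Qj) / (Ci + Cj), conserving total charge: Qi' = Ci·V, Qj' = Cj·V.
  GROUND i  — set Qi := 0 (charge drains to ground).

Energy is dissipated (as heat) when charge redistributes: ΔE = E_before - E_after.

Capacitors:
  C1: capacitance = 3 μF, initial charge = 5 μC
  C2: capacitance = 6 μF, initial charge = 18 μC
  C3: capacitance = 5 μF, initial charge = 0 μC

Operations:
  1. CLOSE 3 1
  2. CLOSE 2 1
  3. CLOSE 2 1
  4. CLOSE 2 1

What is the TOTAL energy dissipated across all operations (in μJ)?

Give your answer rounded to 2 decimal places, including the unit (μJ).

Initial: C1(3μF, Q=5μC, V=1.67V), C2(6μF, Q=18μC, V=3.00V), C3(5μF, Q=0μC, V=0.00V)
Op 1: CLOSE 3-1: Q_total=5.00, C_total=8.00, V=0.62; Q3=3.12, Q1=1.88; dissipated=2.604
Op 2: CLOSE 2-1: Q_total=19.88, C_total=9.00, V=2.21; Q2=13.25, Q1=6.62; dissipated=5.641
Op 3: CLOSE 2-1: Q_total=19.88, C_total=9.00, V=2.21; Q2=13.25, Q1=6.62; dissipated=0.000
Op 4: CLOSE 2-1: Q_total=19.88, C_total=9.00, V=2.21; Q2=13.25, Q1=6.62; dissipated=0.000
Total dissipated: 8.245 μJ

Answer: 8.24 μJ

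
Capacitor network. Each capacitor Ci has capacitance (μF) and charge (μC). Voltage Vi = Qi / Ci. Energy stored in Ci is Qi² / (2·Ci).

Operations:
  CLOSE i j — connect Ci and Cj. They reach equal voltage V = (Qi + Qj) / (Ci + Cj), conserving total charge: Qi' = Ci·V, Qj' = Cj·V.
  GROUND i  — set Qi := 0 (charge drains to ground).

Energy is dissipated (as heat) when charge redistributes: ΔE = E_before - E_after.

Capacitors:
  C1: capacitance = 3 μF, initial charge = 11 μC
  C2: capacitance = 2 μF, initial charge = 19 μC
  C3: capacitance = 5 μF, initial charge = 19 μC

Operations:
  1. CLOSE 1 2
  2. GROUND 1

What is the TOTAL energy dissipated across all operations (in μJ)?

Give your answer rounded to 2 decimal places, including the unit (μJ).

Answer: 74.42 μJ

Derivation:
Initial: C1(3μF, Q=11μC, V=3.67V), C2(2μF, Q=19μC, V=9.50V), C3(5μF, Q=19μC, V=3.80V)
Op 1: CLOSE 1-2: Q_total=30.00, C_total=5.00, V=6.00; Q1=18.00, Q2=12.00; dissipated=20.417
Op 2: GROUND 1: Q1=0; energy lost=54.000
Total dissipated: 74.417 μJ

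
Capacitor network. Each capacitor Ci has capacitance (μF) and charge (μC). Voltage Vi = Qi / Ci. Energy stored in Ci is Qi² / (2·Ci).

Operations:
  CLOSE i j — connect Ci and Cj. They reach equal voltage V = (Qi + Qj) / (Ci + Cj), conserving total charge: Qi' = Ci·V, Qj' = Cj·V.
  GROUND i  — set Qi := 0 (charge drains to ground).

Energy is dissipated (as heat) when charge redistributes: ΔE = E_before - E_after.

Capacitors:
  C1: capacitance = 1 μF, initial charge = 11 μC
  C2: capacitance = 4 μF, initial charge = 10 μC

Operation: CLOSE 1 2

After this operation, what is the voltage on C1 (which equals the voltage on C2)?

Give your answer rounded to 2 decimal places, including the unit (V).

Initial: C1(1μF, Q=11μC, V=11.00V), C2(4μF, Q=10μC, V=2.50V)
Op 1: CLOSE 1-2: Q_total=21.00, C_total=5.00, V=4.20; Q1=4.20, Q2=16.80; dissipated=28.900

Answer: 4.20 V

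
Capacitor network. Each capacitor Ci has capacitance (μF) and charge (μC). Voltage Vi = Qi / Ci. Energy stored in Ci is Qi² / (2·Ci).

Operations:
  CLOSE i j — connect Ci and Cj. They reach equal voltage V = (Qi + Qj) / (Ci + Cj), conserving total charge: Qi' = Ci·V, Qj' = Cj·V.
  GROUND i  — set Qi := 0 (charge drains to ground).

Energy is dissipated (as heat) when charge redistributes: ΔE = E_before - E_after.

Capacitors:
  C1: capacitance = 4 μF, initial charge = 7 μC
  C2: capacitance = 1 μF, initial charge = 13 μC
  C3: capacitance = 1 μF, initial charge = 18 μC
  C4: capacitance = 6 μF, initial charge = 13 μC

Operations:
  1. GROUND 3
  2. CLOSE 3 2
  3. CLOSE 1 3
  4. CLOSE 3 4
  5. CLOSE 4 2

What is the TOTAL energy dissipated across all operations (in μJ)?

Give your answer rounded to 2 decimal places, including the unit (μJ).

Initial: C1(4μF, Q=7μC, V=1.75V), C2(1μF, Q=13μC, V=13.00V), C3(1μF, Q=18μC, V=18.00V), C4(6μF, Q=13μC, V=2.17V)
Op 1: GROUND 3: Q3=0; energy lost=162.000
Op 2: CLOSE 3-2: Q_total=13.00, C_total=2.00, V=6.50; Q3=6.50, Q2=6.50; dissipated=42.250
Op 3: CLOSE 1-3: Q_total=13.50, C_total=5.00, V=2.70; Q1=10.80, Q3=2.70; dissipated=9.025
Op 4: CLOSE 3-4: Q_total=15.70, C_total=7.00, V=2.24; Q3=2.24, Q4=13.46; dissipated=0.122
Op 5: CLOSE 4-2: Q_total=19.96, C_total=7.00, V=2.85; Q4=17.11, Q2=2.85; dissipated=7.767
Total dissipated: 221.164 μJ

Answer: 221.16 μJ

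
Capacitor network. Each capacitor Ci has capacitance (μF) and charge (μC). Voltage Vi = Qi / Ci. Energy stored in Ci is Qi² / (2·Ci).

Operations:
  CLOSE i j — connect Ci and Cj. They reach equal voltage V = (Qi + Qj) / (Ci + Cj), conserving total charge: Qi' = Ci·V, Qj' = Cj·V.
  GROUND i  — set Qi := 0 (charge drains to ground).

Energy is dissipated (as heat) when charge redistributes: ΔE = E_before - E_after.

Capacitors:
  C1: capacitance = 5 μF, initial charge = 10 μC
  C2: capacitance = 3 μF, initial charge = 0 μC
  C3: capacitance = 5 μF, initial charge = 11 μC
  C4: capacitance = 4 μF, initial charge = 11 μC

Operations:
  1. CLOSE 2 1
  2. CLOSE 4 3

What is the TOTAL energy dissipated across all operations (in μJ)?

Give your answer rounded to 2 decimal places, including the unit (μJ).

Initial: C1(5μF, Q=10μC, V=2.00V), C2(3μF, Q=0μC, V=0.00V), C3(5μF, Q=11μC, V=2.20V), C4(4μF, Q=11μC, V=2.75V)
Op 1: CLOSE 2-1: Q_total=10.00, C_total=8.00, V=1.25; Q2=3.75, Q1=6.25; dissipated=3.750
Op 2: CLOSE 4-3: Q_total=22.00, C_total=9.00, V=2.44; Q4=9.78, Q3=12.22; dissipated=0.336
Total dissipated: 4.086 μJ

Answer: 4.09 μJ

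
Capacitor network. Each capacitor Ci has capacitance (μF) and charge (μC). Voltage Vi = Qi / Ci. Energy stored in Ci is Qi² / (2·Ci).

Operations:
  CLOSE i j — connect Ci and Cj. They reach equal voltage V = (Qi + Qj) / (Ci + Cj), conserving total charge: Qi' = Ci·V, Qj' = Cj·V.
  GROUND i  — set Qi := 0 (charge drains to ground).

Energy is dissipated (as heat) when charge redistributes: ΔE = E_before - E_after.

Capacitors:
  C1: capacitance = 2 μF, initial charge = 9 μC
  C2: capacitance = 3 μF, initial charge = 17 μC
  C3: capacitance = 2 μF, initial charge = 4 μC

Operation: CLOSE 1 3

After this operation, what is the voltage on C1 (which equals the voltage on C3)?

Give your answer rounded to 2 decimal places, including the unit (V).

Answer: 3.25 V

Derivation:
Initial: C1(2μF, Q=9μC, V=4.50V), C2(3μF, Q=17μC, V=5.67V), C3(2μF, Q=4μC, V=2.00V)
Op 1: CLOSE 1-3: Q_total=13.00, C_total=4.00, V=3.25; Q1=6.50, Q3=6.50; dissipated=3.125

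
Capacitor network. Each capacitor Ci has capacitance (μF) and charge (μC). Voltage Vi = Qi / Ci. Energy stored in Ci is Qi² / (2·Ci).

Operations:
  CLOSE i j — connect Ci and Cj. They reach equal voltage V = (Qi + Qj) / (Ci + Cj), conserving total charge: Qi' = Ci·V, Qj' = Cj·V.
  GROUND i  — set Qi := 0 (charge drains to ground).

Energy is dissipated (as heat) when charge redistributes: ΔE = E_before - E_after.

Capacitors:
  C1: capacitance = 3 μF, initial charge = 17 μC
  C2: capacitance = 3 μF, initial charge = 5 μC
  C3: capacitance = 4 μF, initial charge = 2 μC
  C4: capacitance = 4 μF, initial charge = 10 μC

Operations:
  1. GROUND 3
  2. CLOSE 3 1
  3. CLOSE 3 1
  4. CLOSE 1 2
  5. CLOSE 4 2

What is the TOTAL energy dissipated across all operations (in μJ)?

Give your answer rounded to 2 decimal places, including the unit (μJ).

Initial: C1(3μF, Q=17μC, V=5.67V), C2(3μF, Q=5μC, V=1.67V), C3(4μF, Q=2μC, V=0.50V), C4(4μF, Q=10μC, V=2.50V)
Op 1: GROUND 3: Q3=0; energy lost=0.500
Op 2: CLOSE 3-1: Q_total=17.00, C_total=7.00, V=2.43; Q3=9.71, Q1=7.29; dissipated=27.524
Op 3: CLOSE 3-1: Q_total=17.00, C_total=7.00, V=2.43; Q3=9.71, Q1=7.29; dissipated=0.000
Op 4: CLOSE 1-2: Q_total=12.29, C_total=6.00, V=2.05; Q1=6.14, Q2=6.14; dissipated=0.435
Op 5: CLOSE 4-2: Q_total=16.14, C_total=7.00, V=2.31; Q4=9.22, Q2=6.92; dissipated=0.175
Total dissipated: 28.635 μJ

Answer: 28.63 μJ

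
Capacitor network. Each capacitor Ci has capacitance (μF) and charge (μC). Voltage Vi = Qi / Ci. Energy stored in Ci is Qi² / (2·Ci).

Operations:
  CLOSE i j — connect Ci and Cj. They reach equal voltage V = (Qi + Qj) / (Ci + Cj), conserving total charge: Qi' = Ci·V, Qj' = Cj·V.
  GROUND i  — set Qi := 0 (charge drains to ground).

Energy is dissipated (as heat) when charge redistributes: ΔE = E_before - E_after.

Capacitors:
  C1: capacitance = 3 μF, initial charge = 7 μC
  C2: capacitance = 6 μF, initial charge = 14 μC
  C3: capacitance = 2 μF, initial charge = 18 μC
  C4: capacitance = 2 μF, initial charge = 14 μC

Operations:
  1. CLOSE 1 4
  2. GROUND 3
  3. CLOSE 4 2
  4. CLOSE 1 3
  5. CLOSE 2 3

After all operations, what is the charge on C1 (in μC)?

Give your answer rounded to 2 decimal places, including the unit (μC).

Initial: C1(3μF, Q=7μC, V=2.33V), C2(6μF, Q=14μC, V=2.33V), C3(2μF, Q=18μC, V=9.00V), C4(2μF, Q=14μC, V=7.00V)
Op 1: CLOSE 1-4: Q_total=21.00, C_total=5.00, V=4.20; Q1=12.60, Q4=8.40; dissipated=13.067
Op 2: GROUND 3: Q3=0; energy lost=81.000
Op 3: CLOSE 4-2: Q_total=22.40, C_total=8.00, V=2.80; Q4=5.60, Q2=16.80; dissipated=2.613
Op 4: CLOSE 1-3: Q_total=12.60, C_total=5.00, V=2.52; Q1=7.56, Q3=5.04; dissipated=10.584
Op 5: CLOSE 2-3: Q_total=21.84, C_total=8.00, V=2.73; Q2=16.38, Q3=5.46; dissipated=0.059
Final charges: Q1=7.56, Q2=16.38, Q3=5.46, Q4=5.60

Answer: 7.56 μC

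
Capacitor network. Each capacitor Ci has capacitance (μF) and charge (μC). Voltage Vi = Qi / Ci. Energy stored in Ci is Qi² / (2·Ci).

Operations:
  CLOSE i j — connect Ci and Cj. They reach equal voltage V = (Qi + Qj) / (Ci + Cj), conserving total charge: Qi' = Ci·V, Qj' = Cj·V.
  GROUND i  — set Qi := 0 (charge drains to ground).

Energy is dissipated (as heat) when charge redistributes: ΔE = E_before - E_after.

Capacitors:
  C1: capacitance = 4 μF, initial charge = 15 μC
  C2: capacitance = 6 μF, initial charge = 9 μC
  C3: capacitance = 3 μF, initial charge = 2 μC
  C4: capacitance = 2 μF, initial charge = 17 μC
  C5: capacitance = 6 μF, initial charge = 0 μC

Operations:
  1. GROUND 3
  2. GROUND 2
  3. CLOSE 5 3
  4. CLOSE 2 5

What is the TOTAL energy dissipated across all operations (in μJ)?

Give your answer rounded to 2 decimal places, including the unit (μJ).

Answer: 7.42 μJ

Derivation:
Initial: C1(4μF, Q=15μC, V=3.75V), C2(6μF, Q=9μC, V=1.50V), C3(3μF, Q=2μC, V=0.67V), C4(2μF, Q=17μC, V=8.50V), C5(6μF, Q=0μC, V=0.00V)
Op 1: GROUND 3: Q3=0; energy lost=0.667
Op 2: GROUND 2: Q2=0; energy lost=6.750
Op 3: CLOSE 5-3: Q_total=0.00, C_total=9.00, V=0.00; Q5=0.00, Q3=0.00; dissipated=0.000
Op 4: CLOSE 2-5: Q_total=0.00, C_total=12.00, V=0.00; Q2=0.00, Q5=0.00; dissipated=0.000
Total dissipated: 7.417 μJ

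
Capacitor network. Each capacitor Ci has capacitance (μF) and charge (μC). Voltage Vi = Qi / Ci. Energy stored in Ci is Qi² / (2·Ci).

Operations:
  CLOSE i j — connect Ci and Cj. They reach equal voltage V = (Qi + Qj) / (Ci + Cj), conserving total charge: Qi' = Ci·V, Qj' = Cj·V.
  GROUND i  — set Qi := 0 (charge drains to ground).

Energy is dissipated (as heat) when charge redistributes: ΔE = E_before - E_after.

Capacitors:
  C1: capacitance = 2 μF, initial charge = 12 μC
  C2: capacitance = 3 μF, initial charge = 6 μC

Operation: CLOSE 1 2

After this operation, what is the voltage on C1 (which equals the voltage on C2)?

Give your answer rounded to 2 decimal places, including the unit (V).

Initial: C1(2μF, Q=12μC, V=6.00V), C2(3μF, Q=6μC, V=2.00V)
Op 1: CLOSE 1-2: Q_total=18.00, C_total=5.00, V=3.60; Q1=7.20, Q2=10.80; dissipated=9.600

Answer: 3.60 V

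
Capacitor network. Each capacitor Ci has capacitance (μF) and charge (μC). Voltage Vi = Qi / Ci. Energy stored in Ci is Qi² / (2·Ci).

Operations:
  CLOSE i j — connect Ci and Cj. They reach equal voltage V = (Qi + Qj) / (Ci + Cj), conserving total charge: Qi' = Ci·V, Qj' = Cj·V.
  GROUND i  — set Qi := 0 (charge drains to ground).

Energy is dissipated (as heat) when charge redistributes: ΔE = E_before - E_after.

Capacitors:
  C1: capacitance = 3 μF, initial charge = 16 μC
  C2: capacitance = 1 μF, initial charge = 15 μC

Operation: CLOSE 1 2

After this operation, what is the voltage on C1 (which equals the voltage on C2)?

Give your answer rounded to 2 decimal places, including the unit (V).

Answer: 7.75 V

Derivation:
Initial: C1(3μF, Q=16μC, V=5.33V), C2(1μF, Q=15μC, V=15.00V)
Op 1: CLOSE 1-2: Q_total=31.00, C_total=4.00, V=7.75; Q1=23.25, Q2=7.75; dissipated=35.042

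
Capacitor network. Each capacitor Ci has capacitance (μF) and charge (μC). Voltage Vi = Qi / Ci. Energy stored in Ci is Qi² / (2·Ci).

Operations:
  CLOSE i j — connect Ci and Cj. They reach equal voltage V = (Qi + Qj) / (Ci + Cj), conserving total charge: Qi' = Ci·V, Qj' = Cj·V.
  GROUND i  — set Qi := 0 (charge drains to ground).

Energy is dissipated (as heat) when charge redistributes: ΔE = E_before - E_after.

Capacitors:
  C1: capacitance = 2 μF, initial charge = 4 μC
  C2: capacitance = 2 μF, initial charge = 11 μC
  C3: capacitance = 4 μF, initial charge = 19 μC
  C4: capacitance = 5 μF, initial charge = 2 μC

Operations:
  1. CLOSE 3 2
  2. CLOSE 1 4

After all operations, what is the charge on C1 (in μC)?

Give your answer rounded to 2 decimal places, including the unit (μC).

Answer: 1.71 μC

Derivation:
Initial: C1(2μF, Q=4μC, V=2.00V), C2(2μF, Q=11μC, V=5.50V), C3(4μF, Q=19μC, V=4.75V), C4(5μF, Q=2μC, V=0.40V)
Op 1: CLOSE 3-2: Q_total=30.00, C_total=6.00, V=5.00; Q3=20.00, Q2=10.00; dissipated=0.375
Op 2: CLOSE 1-4: Q_total=6.00, C_total=7.00, V=0.86; Q1=1.71, Q4=4.29; dissipated=1.829
Final charges: Q1=1.71, Q2=10.00, Q3=20.00, Q4=4.29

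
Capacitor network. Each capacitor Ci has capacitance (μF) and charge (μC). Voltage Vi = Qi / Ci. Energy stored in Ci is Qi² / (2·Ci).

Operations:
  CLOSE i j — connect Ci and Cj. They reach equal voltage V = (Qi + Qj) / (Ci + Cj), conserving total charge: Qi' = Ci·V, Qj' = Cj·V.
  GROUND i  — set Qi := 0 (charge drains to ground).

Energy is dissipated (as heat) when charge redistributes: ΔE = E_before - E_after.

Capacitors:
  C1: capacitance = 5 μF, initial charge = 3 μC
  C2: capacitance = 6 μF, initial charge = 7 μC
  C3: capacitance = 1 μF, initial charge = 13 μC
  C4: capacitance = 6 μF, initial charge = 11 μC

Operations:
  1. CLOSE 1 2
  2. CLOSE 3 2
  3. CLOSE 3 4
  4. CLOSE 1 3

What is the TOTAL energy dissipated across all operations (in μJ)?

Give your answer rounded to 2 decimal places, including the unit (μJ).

Answer: 63.82 μJ

Derivation:
Initial: C1(5μF, Q=3μC, V=0.60V), C2(6μF, Q=7μC, V=1.17V), C3(1μF, Q=13μC, V=13.00V), C4(6μF, Q=11μC, V=1.83V)
Op 1: CLOSE 1-2: Q_total=10.00, C_total=11.00, V=0.91; Q1=4.55, Q2=5.45; dissipated=0.438
Op 2: CLOSE 3-2: Q_total=18.45, C_total=7.00, V=2.64; Q3=2.64, Q2=15.82; dissipated=62.653
Op 3: CLOSE 3-4: Q_total=13.64, C_total=7.00, V=1.95; Q3=1.95, Q4=11.69; dissipated=0.276
Op 4: CLOSE 1-3: Q_total=6.49, C_total=6.00, V=1.08; Q1=5.41, Q3=1.08; dissipated=0.450
Total dissipated: 63.817 μJ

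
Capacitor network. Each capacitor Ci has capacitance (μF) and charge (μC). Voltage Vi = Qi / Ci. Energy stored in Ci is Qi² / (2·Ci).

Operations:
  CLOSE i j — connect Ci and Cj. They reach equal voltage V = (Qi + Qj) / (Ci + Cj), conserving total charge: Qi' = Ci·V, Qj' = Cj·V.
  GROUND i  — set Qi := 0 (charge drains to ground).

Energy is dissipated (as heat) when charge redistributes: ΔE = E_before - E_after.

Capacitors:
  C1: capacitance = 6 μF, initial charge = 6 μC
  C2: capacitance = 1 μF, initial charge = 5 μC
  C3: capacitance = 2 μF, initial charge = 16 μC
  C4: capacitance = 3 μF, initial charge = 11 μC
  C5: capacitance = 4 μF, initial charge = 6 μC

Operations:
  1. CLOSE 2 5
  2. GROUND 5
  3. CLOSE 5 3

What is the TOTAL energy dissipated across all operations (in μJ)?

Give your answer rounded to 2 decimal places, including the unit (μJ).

Initial: C1(6μF, Q=6μC, V=1.00V), C2(1μF, Q=5μC, V=5.00V), C3(2μF, Q=16μC, V=8.00V), C4(3μF, Q=11μC, V=3.67V), C5(4μF, Q=6μC, V=1.50V)
Op 1: CLOSE 2-5: Q_total=11.00, C_total=5.00, V=2.20; Q2=2.20, Q5=8.80; dissipated=4.900
Op 2: GROUND 5: Q5=0; energy lost=9.680
Op 3: CLOSE 5-3: Q_total=16.00, C_total=6.00, V=2.67; Q5=10.67, Q3=5.33; dissipated=42.667
Total dissipated: 57.247 μJ

Answer: 57.25 μJ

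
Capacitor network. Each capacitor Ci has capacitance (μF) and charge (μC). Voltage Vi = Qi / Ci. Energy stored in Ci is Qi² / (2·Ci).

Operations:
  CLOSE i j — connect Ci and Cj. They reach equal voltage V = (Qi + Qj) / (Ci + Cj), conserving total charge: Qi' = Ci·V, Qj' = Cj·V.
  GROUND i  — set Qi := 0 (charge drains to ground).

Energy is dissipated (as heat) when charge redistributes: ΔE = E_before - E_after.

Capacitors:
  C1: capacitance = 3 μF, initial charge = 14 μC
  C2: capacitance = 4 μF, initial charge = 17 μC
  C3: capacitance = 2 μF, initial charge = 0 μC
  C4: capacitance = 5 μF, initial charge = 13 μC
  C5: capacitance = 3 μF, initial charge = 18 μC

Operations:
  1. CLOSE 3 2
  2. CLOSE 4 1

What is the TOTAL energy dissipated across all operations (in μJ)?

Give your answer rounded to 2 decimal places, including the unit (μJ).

Initial: C1(3μF, Q=14μC, V=4.67V), C2(4μF, Q=17μC, V=4.25V), C3(2μF, Q=0μC, V=0.00V), C4(5μF, Q=13μC, V=2.60V), C5(3μF, Q=18μC, V=6.00V)
Op 1: CLOSE 3-2: Q_total=17.00, C_total=6.00, V=2.83; Q3=5.67, Q2=11.33; dissipated=12.042
Op 2: CLOSE 4-1: Q_total=27.00, C_total=8.00, V=3.38; Q4=16.88, Q1=10.12; dissipated=4.004
Total dissipated: 16.046 μJ

Answer: 16.05 μJ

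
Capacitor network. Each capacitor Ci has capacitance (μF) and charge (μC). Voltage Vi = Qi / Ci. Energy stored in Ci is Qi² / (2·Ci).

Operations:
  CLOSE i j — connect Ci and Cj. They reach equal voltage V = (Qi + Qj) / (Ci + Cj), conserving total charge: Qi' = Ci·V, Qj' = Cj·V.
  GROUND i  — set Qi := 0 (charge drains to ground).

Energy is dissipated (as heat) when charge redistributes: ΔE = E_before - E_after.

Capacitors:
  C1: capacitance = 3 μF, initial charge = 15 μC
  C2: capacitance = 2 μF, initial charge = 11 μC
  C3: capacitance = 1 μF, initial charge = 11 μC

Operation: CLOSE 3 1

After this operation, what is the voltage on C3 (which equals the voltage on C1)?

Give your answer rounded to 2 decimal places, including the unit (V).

Initial: C1(3μF, Q=15μC, V=5.00V), C2(2μF, Q=11μC, V=5.50V), C3(1μF, Q=11μC, V=11.00V)
Op 1: CLOSE 3-1: Q_total=26.00, C_total=4.00, V=6.50; Q3=6.50, Q1=19.50; dissipated=13.500

Answer: 6.50 V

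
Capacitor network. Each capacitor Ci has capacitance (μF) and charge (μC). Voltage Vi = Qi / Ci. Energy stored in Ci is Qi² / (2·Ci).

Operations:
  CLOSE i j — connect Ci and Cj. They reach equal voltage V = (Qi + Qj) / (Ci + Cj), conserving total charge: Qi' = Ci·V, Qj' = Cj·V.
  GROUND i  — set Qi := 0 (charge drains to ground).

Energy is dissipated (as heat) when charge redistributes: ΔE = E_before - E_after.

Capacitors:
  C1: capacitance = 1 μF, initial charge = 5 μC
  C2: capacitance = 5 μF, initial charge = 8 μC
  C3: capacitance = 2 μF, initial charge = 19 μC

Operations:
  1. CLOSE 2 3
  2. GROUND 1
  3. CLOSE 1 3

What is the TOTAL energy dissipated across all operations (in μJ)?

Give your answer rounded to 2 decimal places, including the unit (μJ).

Initial: C1(1μF, Q=5μC, V=5.00V), C2(5μF, Q=8μC, V=1.60V), C3(2μF, Q=19μC, V=9.50V)
Op 1: CLOSE 2-3: Q_total=27.00, C_total=7.00, V=3.86; Q2=19.29, Q3=7.71; dissipated=44.579
Op 2: GROUND 1: Q1=0; energy lost=12.500
Op 3: CLOSE 1-3: Q_total=7.71, C_total=3.00, V=2.57; Q1=2.57, Q3=5.14; dissipated=4.959
Total dissipated: 62.038 μJ

Answer: 62.04 μJ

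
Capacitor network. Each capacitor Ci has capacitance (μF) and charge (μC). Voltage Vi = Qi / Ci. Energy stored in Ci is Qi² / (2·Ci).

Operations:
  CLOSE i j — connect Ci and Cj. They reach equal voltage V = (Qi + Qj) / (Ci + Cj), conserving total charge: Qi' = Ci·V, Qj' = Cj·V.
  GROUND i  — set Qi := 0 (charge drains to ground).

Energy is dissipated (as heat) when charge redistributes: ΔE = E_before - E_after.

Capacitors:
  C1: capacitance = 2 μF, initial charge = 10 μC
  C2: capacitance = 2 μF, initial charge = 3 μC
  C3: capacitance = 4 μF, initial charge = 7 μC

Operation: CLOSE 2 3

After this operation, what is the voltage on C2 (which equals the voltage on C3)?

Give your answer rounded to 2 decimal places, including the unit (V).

Answer: 1.67 V

Derivation:
Initial: C1(2μF, Q=10μC, V=5.00V), C2(2μF, Q=3μC, V=1.50V), C3(4μF, Q=7μC, V=1.75V)
Op 1: CLOSE 2-3: Q_total=10.00, C_total=6.00, V=1.67; Q2=3.33, Q3=6.67; dissipated=0.042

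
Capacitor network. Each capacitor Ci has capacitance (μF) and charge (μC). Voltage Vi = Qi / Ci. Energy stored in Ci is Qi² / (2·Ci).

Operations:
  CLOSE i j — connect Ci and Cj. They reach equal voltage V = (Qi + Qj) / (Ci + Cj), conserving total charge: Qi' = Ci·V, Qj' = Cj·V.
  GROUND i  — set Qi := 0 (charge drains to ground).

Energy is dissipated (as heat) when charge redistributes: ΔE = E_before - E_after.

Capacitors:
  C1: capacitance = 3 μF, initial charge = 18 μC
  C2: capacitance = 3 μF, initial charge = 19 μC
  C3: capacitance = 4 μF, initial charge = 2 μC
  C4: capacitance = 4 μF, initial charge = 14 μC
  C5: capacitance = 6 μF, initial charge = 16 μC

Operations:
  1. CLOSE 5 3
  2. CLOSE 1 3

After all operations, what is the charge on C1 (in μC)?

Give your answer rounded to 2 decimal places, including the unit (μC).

Initial: C1(3μF, Q=18μC, V=6.00V), C2(3μF, Q=19μC, V=6.33V), C3(4μF, Q=2μC, V=0.50V), C4(4μF, Q=14μC, V=3.50V), C5(6μF, Q=16μC, V=2.67V)
Op 1: CLOSE 5-3: Q_total=18.00, C_total=10.00, V=1.80; Q5=10.80, Q3=7.20; dissipated=5.633
Op 2: CLOSE 1-3: Q_total=25.20, C_total=7.00, V=3.60; Q1=10.80, Q3=14.40; dissipated=15.120
Final charges: Q1=10.80, Q2=19.00, Q3=14.40, Q4=14.00, Q5=10.80

Answer: 10.80 μC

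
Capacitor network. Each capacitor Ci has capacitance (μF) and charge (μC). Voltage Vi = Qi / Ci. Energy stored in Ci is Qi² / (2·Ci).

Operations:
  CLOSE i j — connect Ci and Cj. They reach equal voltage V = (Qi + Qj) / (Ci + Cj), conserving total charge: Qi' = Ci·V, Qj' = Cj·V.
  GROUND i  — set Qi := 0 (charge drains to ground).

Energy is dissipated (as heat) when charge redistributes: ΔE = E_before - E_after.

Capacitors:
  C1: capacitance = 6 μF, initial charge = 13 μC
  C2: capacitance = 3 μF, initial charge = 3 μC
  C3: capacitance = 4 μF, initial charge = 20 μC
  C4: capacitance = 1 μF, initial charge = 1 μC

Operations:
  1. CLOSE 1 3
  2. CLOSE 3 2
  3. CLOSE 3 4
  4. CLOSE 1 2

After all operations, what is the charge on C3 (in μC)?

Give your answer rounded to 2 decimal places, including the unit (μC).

Initial: C1(6μF, Q=13μC, V=2.17V), C2(3μF, Q=3μC, V=1.00V), C3(4μF, Q=20μC, V=5.00V), C4(1μF, Q=1μC, V=1.00V)
Op 1: CLOSE 1-3: Q_total=33.00, C_total=10.00, V=3.30; Q1=19.80, Q3=13.20; dissipated=9.633
Op 2: CLOSE 3-2: Q_total=16.20, C_total=7.00, V=2.31; Q3=9.26, Q2=6.94; dissipated=4.534
Op 3: CLOSE 3-4: Q_total=10.26, C_total=5.00, V=2.05; Q3=8.21, Q4=2.05; dissipated=0.691
Op 4: CLOSE 1-2: Q_total=26.74, C_total=9.00, V=2.97; Q1=17.83, Q2=8.91; dissipated=0.972
Final charges: Q1=17.83, Q2=8.91, Q3=8.21, Q4=2.05

Answer: 8.21 μC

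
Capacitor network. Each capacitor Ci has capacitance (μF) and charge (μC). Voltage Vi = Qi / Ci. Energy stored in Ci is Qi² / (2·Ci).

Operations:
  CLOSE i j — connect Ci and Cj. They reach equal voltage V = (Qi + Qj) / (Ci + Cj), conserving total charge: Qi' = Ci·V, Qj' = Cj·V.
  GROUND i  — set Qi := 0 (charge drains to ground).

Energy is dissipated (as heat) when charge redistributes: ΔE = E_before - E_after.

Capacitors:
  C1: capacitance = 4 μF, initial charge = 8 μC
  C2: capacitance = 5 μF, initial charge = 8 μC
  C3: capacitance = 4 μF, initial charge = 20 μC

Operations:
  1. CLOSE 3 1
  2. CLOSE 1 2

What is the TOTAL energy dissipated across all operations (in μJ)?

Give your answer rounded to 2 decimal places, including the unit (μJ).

Initial: C1(4μF, Q=8μC, V=2.00V), C2(5μF, Q=8μC, V=1.60V), C3(4μF, Q=20μC, V=5.00V)
Op 1: CLOSE 3-1: Q_total=28.00, C_total=8.00, V=3.50; Q3=14.00, Q1=14.00; dissipated=9.000
Op 2: CLOSE 1-2: Q_total=22.00, C_total=9.00, V=2.44; Q1=9.78, Q2=12.22; dissipated=4.011
Total dissipated: 13.011 μJ

Answer: 13.01 μJ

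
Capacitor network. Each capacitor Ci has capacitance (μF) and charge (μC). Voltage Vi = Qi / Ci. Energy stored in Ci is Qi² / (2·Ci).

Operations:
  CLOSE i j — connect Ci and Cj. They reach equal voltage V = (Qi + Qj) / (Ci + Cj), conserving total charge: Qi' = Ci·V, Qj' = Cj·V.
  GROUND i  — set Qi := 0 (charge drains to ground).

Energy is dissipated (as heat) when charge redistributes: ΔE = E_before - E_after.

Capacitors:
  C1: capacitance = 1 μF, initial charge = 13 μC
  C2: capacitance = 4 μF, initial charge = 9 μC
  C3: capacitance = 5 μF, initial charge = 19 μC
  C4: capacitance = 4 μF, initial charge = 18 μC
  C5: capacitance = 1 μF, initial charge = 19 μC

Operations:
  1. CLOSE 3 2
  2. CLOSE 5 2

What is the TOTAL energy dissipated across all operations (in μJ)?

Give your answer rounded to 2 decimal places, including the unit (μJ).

Initial: C1(1μF, Q=13μC, V=13.00V), C2(4μF, Q=9μC, V=2.25V), C3(5μF, Q=19μC, V=3.80V), C4(4μF, Q=18μC, V=4.50V), C5(1μF, Q=19μC, V=19.00V)
Op 1: CLOSE 3-2: Q_total=28.00, C_total=9.00, V=3.11; Q3=15.56, Q2=12.44; dissipated=2.669
Op 2: CLOSE 5-2: Q_total=31.44, C_total=5.00, V=6.29; Q5=6.29, Q2=25.16; dissipated=100.983
Total dissipated: 103.652 μJ

Answer: 103.65 μJ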